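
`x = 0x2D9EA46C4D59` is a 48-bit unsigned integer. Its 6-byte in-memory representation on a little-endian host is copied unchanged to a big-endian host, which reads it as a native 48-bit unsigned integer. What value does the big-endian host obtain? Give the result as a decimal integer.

98189070081581

Stored little-endian, the bytes at ascending addresses are 59 4D 6C A4 9E 2D.
Read back as big-endian, the last byte is least significant, giving 0x594D6CA49E2D.
0x594D6CA49E2D = 98189070081581.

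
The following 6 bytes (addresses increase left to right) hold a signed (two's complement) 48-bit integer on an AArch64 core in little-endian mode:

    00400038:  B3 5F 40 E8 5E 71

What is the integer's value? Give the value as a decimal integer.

In little-endian order the low byte comes first in memory.
Reassemble most-significant byte first: 71 5E E8 40 5F B3 → 0x715EE8405FB3.
0x715EE8405FB3 = 124652437397427.

124652437397427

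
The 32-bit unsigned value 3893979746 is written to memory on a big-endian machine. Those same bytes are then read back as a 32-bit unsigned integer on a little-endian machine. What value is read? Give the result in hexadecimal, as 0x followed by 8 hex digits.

3893979746 in 32-bit hexadecimal is 0xE8196A62.
Stored big-endian, the bytes at ascending addresses are E8 19 6A 62.
Read back as little-endian, the first byte is least significant, giving 0x626A19E8.

0x626A19E8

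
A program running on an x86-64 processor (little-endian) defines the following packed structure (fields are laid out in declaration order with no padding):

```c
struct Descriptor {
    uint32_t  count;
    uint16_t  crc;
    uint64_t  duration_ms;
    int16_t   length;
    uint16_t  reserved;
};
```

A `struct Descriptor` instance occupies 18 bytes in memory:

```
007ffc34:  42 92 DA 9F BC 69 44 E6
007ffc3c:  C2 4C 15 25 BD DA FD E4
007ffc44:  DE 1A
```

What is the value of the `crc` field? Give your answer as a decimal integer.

`crc` follows `count` (4 bytes), so it starts at byte offset 4 and occupies 2 bytes.
Bytes at offsets 4..5: BC 69.
In little-endian order the low byte comes first in memory.
Reassemble most-significant byte first: 69 BC → 0x69BC.
0x69BC = 27068.

27068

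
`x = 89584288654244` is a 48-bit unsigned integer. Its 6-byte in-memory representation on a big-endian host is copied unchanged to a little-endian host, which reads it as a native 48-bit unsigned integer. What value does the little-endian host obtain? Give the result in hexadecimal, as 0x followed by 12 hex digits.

0xA4E3B3F77951

89584288654244 in 48-bit hexadecimal is 0x5179F7B3E3A4.
Stored big-endian, the bytes at ascending addresses are 51 79 F7 B3 E3 A4.
Read back as little-endian, the first byte is least significant, giving 0xA4E3B3F77951.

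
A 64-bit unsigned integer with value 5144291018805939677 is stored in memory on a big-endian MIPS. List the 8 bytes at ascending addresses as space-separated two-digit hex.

47 64 31 6D 0D 29 0D DD

5144291018805939677 in hexadecimal, padded to 64 bits, is 0x4764316D0D290DDD.
Split into bytes (most-significant first): 47 64 31 6D 0D 29 0D DD.
In big-endian order the high byte comes first in memory.
So the memory order matches the most-significant-first order: 47 64 31 6D 0D 29 0D DD.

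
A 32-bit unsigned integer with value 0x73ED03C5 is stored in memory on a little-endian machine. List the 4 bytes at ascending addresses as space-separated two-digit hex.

Split into bytes (most-significant first): 73 ED 03 C5.
Little-endian: lowest address holds the least-significant byte.
So at ascending addresses the bytes are C5 03 ED 73.

C5 03 ED 73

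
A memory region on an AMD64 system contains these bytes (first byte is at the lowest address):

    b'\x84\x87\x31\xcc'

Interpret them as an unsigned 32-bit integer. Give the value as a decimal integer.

3425798020

In little-endian order the low byte comes first in memory.
Reassemble most-significant byte first: CC 31 87 84 → 0xCC318784.
0xCC318784 = 3425798020.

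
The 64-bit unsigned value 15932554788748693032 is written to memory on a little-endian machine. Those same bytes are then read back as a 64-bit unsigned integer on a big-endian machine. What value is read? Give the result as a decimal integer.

15932554788748693032 in 64-bit hexadecimal is 0xDD1BCE2A83D08E28.
Stored little-endian, the bytes at ascending addresses are 28 8E D0 83 2A CE 1B DD.
Read back as big-endian, the last byte is least significant, giving 0x288ED0832ACE1BDD.
0x288ED0832ACE1BDD = 2922502469987474397.

2922502469987474397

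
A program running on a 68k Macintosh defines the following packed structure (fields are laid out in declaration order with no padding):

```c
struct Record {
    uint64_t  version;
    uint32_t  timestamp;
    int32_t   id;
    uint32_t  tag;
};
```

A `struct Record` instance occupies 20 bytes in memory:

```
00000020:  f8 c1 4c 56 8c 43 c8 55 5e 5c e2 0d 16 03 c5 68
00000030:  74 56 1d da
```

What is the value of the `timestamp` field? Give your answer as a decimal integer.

1583145485

`timestamp` follows `version` (8 bytes), so it starts at byte offset 8 and occupies 4 bytes.
Bytes at offsets 8..11: 5E 5C E2 0D.
Big-endian stores the most-significant byte at the lowest address.
The bytes are already most-significant first: 0x5E5CE20D.
0x5E5CE20D = 1583145485.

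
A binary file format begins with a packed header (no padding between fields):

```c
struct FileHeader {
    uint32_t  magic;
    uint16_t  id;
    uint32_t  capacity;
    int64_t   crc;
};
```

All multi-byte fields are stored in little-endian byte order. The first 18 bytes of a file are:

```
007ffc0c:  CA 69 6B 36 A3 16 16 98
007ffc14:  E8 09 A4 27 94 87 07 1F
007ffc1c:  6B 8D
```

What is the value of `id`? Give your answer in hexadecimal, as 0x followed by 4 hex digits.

0x16A3

`id` follows `magic` (4 bytes), so it starts at byte offset 4 and occupies 2 bytes.
Bytes at offsets 4..5: A3 16.
In little-endian order the low byte comes first in memory.
Reassemble most-significant byte first: 16 A3 → 0x16A3.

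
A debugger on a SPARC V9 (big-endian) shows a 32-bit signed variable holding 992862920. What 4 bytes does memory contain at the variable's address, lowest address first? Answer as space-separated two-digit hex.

3B 2D E2 C8

992862920 in hexadecimal, padded to 32 bits, is 0x3B2DE2C8.
Split into bytes (most-significant first): 3B 2D E2 C8.
Big-endian: lowest address holds the most-significant byte.
So the memory order matches the most-significant-first order: 3B 2D E2 C8.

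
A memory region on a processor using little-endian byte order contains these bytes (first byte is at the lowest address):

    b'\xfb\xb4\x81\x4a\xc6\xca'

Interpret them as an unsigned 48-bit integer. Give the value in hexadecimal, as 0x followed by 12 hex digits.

0xCAC64A81B4FB

Little-endian stores the least-significant byte at the lowest address.
Reassemble most-significant byte first: CA C6 4A 81 B4 FB → 0xCAC64A81B4FB.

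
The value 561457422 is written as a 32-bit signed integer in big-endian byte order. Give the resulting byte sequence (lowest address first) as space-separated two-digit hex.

21 77 29 0E

561457422 in hexadecimal, padded to 32 bits, is 0x2177290E.
Split into bytes (most-significant first): 21 77 29 0E.
In big-endian order the high byte comes first in memory.
So the memory order matches the most-significant-first order: 21 77 29 0E.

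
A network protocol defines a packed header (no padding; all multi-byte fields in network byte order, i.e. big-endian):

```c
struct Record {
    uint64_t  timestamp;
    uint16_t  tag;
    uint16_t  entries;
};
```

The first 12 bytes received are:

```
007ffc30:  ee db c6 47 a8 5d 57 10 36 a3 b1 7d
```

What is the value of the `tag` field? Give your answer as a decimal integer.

`tag` follows `timestamp` (8 bytes), so it starts at byte offset 8 and occupies 2 bytes.
Bytes at offsets 8..9: 36 A3.
Big-endian: lowest address holds the most-significant byte.
The bytes are already most-significant first: 0x36A3.
0x36A3 = 13987.

13987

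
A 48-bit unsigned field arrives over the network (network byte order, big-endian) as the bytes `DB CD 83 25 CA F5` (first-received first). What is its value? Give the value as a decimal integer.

Big-endian: lowest address holds the most-significant byte.
The bytes are already most-significant first: 0xDBCD8325CAF5.
0xDBCD8325CAF5 = 241675715070709.

241675715070709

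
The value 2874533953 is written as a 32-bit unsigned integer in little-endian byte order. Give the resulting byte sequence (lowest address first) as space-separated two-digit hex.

41 E8 55 AB

2874533953 in hexadecimal, padded to 32 bits, is 0xAB55E841.
Split into bytes (most-significant first): AB 55 E8 41.
Little-endian stores the least-significant byte at the lowest address.
So at ascending addresses the bytes are 41 E8 55 AB.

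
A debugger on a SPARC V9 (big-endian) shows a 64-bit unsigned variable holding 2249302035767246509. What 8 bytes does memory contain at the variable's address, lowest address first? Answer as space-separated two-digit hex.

1F 37 20 48 C2 78 3E AD

2249302035767246509 in hexadecimal, padded to 64 bits, is 0x1F372048C2783EAD.
Split into bytes (most-significant first): 1F 37 20 48 C2 78 3E AD.
Big-endian stores the most-significant byte at the lowest address.
So the memory order matches the most-significant-first order: 1F 37 20 48 C2 78 3E AD.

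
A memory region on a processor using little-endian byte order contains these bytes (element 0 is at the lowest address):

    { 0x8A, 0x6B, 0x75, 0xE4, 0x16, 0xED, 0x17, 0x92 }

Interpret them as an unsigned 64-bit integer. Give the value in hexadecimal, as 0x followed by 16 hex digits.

Little-endian: lowest address holds the least-significant byte.
Reassemble most-significant byte first: 92 17 ED 16 E4 75 6B 8A → 0x9217ED16E4756B8A.

0x9217ED16E4756B8A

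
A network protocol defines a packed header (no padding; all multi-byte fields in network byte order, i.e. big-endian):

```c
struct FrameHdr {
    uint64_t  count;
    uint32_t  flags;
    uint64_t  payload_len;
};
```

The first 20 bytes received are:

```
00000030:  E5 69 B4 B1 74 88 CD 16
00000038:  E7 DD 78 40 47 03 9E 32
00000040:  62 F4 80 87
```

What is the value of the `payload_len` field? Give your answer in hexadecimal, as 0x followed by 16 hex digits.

`payload_len` follows `count` (8 B), `flags` (4 B), so it starts at offset 8 + 4 = 12 and occupies 8 bytes.
Bytes at offsets 12..19: 47 03 9E 32 62 F4 80 87.
Big-endian: lowest address holds the most-significant byte.
The bytes are already most-significant first: 0x47039E3262F48087.

0x47039E3262F48087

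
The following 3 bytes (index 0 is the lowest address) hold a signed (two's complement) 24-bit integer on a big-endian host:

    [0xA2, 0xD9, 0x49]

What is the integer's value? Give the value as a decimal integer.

In big-endian order the high byte comes first in memory.
The bytes are already most-significant first: 0xA2D949.
Top bit is set, so as a signed 24-bit value this is 0xA2D949 − 2^24 = -6104759.

-6104759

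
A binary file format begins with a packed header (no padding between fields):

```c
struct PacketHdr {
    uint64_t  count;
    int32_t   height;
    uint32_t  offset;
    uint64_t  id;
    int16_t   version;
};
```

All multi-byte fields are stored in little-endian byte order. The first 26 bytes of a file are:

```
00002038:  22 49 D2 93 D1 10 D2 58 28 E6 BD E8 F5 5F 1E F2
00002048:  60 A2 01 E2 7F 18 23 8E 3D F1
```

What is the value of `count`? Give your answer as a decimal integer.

6400196512761137442

`count` is the first field, at byte offset 0, occupying 8 bytes.
Bytes at offsets 0..7: 22 49 D2 93 D1 10 D2 58.
Little-endian: lowest address holds the least-significant byte.
Reassemble most-significant byte first: 58 D2 10 D1 93 D2 49 22 → 0x58D210D193D24922.
0x58D210D193D24922 = 6400196512761137442.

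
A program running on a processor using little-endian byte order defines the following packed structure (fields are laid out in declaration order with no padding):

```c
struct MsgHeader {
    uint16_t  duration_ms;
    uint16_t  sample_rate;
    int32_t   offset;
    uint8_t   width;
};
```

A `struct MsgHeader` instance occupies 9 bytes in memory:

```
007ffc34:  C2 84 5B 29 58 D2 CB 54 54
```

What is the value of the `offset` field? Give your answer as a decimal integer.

1422643800

`offset` follows `duration_ms` (2 B), `sample_rate` (2 B), so it starts at offset 2 + 2 = 4 and occupies 4 bytes.
Bytes at offsets 4..7: 58 D2 CB 54.
Little-endian stores the least-significant byte at the lowest address.
Reassemble most-significant byte first: 54 CB D2 58 → 0x54CBD258.
0x54CBD258 = 1422643800.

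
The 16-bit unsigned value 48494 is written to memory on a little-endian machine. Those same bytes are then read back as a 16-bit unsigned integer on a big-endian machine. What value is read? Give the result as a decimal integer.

28349

48494 in 16-bit hexadecimal is 0xBD6E.
Stored little-endian, the bytes at ascending addresses are 6E BD.
Read back as big-endian, the last byte is least significant, giving 0x6EBD.
0x6EBD = 28349.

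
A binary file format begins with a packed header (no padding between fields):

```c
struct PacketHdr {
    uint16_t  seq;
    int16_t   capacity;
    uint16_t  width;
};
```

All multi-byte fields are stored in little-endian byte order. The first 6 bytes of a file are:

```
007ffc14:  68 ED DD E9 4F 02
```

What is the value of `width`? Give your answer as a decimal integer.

591

`width` follows `seq` (2 B), `capacity` (2 B), so it starts at offset 2 + 2 = 4 and occupies 2 bytes.
Bytes at offsets 4..5: 4F 02.
Little-endian: lowest address holds the least-significant byte.
Reassemble most-significant byte first: 02 4F → 0x024F.
0x024F = 591.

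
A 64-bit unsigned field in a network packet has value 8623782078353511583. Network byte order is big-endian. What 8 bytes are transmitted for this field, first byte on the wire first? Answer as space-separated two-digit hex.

77 AD D4 1C 08 A4 14 9F

8623782078353511583 in hexadecimal, padded to 64 bits, is 0x77ADD41C08A4149F.
Split into bytes (most-significant first): 77 AD D4 1C 08 A4 14 9F.
Big-endian stores the most-significant byte at the lowest address.
So the memory order matches the most-significant-first order: 77 AD D4 1C 08 A4 14 9F.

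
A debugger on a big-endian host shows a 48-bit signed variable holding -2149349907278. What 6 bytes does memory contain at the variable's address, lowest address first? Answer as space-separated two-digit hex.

Two's complement of -2149349907278 in 48 bits: 2149349907278 = 0x01F46F3CDB4E; invert → 0xFE0B90C324B1; add 1 → 0xFE0B90C324B2.
Split into bytes (most-significant first): FE 0B 90 C3 24 B2.
Big-endian: lowest address holds the most-significant byte.
So the memory order matches the most-significant-first order: FE 0B 90 C3 24 B2.

FE 0B 90 C3 24 B2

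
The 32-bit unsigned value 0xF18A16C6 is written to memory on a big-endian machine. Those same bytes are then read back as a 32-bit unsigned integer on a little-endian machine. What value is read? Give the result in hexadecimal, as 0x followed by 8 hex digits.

Stored big-endian, the bytes at ascending addresses are F1 8A 16 C6.
Read back as little-endian, the first byte is least significant, giving 0xC6168AF1.

0xC6168AF1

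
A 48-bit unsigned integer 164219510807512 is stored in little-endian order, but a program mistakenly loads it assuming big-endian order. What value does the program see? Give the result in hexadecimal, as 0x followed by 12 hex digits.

164219510807512 in 48-bit hexadecimal is 0x955B559B5BD8.
Stored little-endian, the bytes at ascending addresses are D8 5B 9B 55 5B 95.
Read back as big-endian, the last byte is least significant, giving 0xD85B9B555B95.

0xD85B9B555B95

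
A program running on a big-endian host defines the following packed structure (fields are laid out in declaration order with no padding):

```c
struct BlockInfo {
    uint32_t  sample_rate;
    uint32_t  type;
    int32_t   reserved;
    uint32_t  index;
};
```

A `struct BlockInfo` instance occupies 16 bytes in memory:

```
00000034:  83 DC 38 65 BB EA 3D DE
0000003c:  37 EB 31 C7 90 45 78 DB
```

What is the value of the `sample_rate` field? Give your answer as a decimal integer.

`sample_rate` is the first field, at byte offset 0, occupying 4 bytes.
Bytes at offsets 0..3: 83 DC 38 65.
Big-endian stores the most-significant byte at the lowest address.
The bytes are already most-significant first: 0x83DC3865.
0x83DC3865 = 2212247653.

2212247653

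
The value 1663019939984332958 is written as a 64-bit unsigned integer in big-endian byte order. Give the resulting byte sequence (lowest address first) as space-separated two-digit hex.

17 14 3B D3 09 28 58 9E

1663019939984332958 in hexadecimal, padded to 64 bits, is 0x17143BD30928589E.
Split into bytes (most-significant first): 17 14 3B D3 09 28 58 9E.
Big-endian stores the most-significant byte at the lowest address.
So the memory order matches the most-significant-first order: 17 14 3B D3 09 28 58 9E.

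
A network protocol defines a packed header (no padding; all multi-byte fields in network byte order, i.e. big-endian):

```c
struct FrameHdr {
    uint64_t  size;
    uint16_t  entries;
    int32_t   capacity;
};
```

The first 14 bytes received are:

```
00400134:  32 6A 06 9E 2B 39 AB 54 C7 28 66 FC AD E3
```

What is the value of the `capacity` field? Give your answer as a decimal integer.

`capacity` follows `size` (8 B), `entries` (2 B), so it starts at offset 8 + 2 = 10 and occupies 4 bytes.
Bytes at offsets 10..13: 66 FC AD E3.
Big-endian: lowest address holds the most-significant byte.
The bytes are already most-significant first: 0x66FCADE3.
0x66FCADE3 = 1727835619.

1727835619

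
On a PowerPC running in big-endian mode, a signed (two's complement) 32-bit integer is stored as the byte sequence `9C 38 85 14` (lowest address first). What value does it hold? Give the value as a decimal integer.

In big-endian order the high byte comes first in memory.
The bytes are already most-significant first: 0x9C388514.
Top bit is set, so as a signed 32-bit value this is 0x9C388514 − 2^32 = -1674017516.

-1674017516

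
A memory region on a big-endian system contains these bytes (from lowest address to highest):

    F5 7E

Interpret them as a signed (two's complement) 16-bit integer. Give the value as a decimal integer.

Big-endian: lowest address holds the most-significant byte.
The bytes are already most-significant first: 0xF57E.
Top bit is set, so as a signed 16-bit value this is 0xF57E − 2^16 = -2690.

-2690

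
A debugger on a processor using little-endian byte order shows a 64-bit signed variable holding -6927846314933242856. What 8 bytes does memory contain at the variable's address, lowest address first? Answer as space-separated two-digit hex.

18 B4 E7 5B 7B 58 DB 9F

Two's complement of -6927846314933242856 in 64 bits: 6927846314933242856 = 0x6024A784A4184BE8; invert → 0x9FDB587B5BE7B417; add 1 → 0x9FDB587B5BE7B418.
Split into bytes (most-significant first): 9F DB 58 7B 5B E7 B4 18.
Little-endian: lowest address holds the least-significant byte.
So at ascending addresses the bytes are 18 B4 E7 5B 7B 58 DB 9F.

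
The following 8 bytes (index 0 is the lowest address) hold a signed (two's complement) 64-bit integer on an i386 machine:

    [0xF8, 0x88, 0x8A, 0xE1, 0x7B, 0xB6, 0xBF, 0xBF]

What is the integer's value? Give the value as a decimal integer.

Little-endian stores the least-significant byte at the lowest address.
Reassemble most-significant byte first: BF BF B6 7B E1 8A 88 F8 → 0xBFBFB67BE18A88F8.
Top bit is set, so as a signed 64-bit value this is 0xBFBFB67BE18A88F8 − 2^64 = -4629781248732395272.

-4629781248732395272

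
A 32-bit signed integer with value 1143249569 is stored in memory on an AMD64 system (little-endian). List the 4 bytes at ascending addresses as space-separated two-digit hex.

A1 9A 24 44

1143249569 in hexadecimal, padded to 32 bits, is 0x44249AA1.
Split into bytes (most-significant first): 44 24 9A A1.
Little-endian: lowest address holds the least-significant byte.
So at ascending addresses the bytes are A1 9A 24 44.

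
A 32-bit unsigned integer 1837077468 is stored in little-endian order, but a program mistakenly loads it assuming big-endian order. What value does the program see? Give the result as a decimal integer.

1837077468 in 32-bit hexadecimal is 0x6D7F93DC.
Stored little-endian, the bytes at ascending addresses are DC 93 7F 6D.
Read back as big-endian, the last byte is least significant, giving 0xDC937F6D.
0xDC937F6D = 3700653933.

3700653933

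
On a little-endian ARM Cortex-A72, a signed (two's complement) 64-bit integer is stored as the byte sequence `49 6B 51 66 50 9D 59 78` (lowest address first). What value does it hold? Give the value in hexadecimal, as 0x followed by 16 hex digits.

In little-endian order the low byte comes first in memory.
Reassemble most-significant byte first: 78 59 9D 50 66 51 6B 49 → 0x78599D5066516B49.

0x78599D5066516B49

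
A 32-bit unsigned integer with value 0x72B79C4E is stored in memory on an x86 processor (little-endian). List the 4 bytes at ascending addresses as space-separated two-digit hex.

Split into bytes (most-significant first): 72 B7 9C 4E.
Little-endian stores the least-significant byte at the lowest address.
So at ascending addresses the bytes are 4E 9C B7 72.

4E 9C B7 72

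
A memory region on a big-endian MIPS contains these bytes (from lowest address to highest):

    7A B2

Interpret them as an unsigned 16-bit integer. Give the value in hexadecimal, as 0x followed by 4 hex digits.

In big-endian order the high byte comes first in memory.
The bytes are already most-significant first: 0x7AB2.

0x7AB2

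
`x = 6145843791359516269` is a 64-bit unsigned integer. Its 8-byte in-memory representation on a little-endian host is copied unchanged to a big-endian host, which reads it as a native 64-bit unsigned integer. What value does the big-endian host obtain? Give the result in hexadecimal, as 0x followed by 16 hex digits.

6145843791359516269 in 64-bit hexadecimal is 0x554A6C5DBD061E6D.
Stored little-endian, the bytes at ascending addresses are 6D 1E 06 BD 5D 6C 4A 55.
Read back as big-endian, the last byte is least significant, giving 0x6D1E06BD5D6C4A55.

0x6D1E06BD5D6C4A55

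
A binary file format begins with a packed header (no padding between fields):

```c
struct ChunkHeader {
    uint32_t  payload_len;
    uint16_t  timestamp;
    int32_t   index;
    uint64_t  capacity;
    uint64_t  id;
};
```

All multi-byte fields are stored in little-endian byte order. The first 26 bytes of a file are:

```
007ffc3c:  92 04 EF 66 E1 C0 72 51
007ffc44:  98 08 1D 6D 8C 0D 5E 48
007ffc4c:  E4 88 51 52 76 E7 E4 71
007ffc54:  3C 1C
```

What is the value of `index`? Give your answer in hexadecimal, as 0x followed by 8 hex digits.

0x08985172

`index` follows `payload_len` (4 B), `timestamp` (2 B), so it starts at offset 4 + 2 = 6 and occupies 4 bytes.
Bytes at offsets 6..9: 72 51 98 08.
Little-endian: lowest address holds the least-significant byte.
Reassemble most-significant byte first: 08 98 51 72 → 0x08985172.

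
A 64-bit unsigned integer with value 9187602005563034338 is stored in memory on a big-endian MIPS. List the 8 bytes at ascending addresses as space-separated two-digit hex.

9187602005563034338 in hexadecimal, padded to 64 bits, is 0x7F80EB5897404AE2.
Split into bytes (most-significant first): 7F 80 EB 58 97 40 4A E2.
Big-endian: lowest address holds the most-significant byte.
So the memory order matches the most-significant-first order: 7F 80 EB 58 97 40 4A E2.

7F 80 EB 58 97 40 4A E2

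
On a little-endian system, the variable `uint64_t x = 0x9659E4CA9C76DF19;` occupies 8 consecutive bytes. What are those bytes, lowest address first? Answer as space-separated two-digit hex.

19 DF 76 9C CA E4 59 96

Split into bytes (most-significant first): 96 59 E4 CA 9C 76 DF 19.
Little-endian: lowest address holds the least-significant byte.
So at ascending addresses the bytes are 19 DF 76 9C CA E4 59 96.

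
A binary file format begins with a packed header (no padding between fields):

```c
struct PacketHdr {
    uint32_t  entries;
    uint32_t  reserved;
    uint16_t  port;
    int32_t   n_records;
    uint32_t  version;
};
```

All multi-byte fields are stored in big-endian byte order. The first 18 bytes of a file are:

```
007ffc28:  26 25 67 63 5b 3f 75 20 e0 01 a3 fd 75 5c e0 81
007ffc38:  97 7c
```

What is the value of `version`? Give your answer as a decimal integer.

`version` follows `entries` (4 B), `reserved` (4 B), `port` (2 B), `n_records` (4 B), so it starts at offset 4 + 4 + 2 + 4 = 14 and occupies 4 bytes.
Bytes at offsets 14..17: E0 81 97 7C.
Big-endian: lowest address holds the most-significant byte.
The bytes are already most-significant first: 0xE081977C.
0xE081977C = 3766589308.

3766589308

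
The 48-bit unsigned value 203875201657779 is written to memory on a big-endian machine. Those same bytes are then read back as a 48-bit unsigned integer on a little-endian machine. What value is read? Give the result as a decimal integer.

197001449073849

203875201657779 in 48-bit hexadecimal is 0xB96C64F92BB3.
Stored big-endian, the bytes at ascending addresses are B9 6C 64 F9 2B B3.
Read back as little-endian, the first byte is least significant, giving 0xB32BF9646CB9.
0xB32BF9646CB9 = 197001449073849.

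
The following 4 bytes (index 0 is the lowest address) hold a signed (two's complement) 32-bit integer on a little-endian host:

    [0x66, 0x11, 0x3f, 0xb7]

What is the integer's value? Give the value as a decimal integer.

-1220603546

Little-endian stores the least-significant byte at the lowest address.
Reassemble most-significant byte first: B7 3F 11 66 → 0xB73F1166.
Top bit is set, so as a signed 32-bit value this is 0xB73F1166 − 2^32 = -1220603546.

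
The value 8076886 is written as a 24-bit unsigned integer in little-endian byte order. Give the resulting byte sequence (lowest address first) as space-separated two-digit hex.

56 3E 7B

8076886 in hexadecimal, padded to 24 bits, is 0x7B3E56.
Split into bytes (most-significant first): 7B 3E 56.
In little-endian order the low byte comes first in memory.
So at ascending addresses the bytes are 56 3E 7B.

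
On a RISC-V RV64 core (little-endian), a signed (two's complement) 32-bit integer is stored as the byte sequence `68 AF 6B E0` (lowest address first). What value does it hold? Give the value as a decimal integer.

-529813656

In little-endian order the low byte comes first in memory.
Reassemble most-significant byte first: E0 6B AF 68 → 0xE06BAF68.
Top bit is set, so as a signed 32-bit value this is 0xE06BAF68 − 2^32 = -529813656.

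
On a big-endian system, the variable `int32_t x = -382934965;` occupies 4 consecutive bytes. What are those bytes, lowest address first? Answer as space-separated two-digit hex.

Two's complement of -382934965 in 32 bits: 382934965 = 0x16D31FB5; invert → 0xE92CE04A; add 1 → 0xE92CE04B.
Split into bytes (most-significant first): E9 2C E0 4B.
Big-endian: lowest address holds the most-significant byte.
So the memory order matches the most-significant-first order: E9 2C E0 4B.

E9 2C E0 4B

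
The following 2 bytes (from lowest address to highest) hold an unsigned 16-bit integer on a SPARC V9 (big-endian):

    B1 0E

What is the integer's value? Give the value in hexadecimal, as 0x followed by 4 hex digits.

0xB10E

Big-endian stores the most-significant byte at the lowest address.
The bytes are already most-significant first: 0xB10E.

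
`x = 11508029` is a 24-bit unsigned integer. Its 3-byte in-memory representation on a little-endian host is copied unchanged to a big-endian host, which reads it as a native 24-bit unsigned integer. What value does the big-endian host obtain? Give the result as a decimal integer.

4037039

11508029 in 24-bit hexadecimal is 0xAF993D.
Stored little-endian, the bytes at ascending addresses are 3D 99 AF.
Read back as big-endian, the last byte is least significant, giving 0x3D99AF.
0x3D99AF = 4037039.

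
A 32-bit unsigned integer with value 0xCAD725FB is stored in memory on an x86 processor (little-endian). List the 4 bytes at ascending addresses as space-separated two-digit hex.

FB 25 D7 CA

Split into bytes (most-significant first): CA D7 25 FB.
In little-endian order the low byte comes first in memory.
So at ascending addresses the bytes are FB 25 D7 CA.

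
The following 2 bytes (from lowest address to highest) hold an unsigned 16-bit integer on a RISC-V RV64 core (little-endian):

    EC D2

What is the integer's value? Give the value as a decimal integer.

53996

In little-endian order the low byte comes first in memory.
Reassemble most-significant byte first: D2 EC → 0xD2EC.
0xD2EC = 53996.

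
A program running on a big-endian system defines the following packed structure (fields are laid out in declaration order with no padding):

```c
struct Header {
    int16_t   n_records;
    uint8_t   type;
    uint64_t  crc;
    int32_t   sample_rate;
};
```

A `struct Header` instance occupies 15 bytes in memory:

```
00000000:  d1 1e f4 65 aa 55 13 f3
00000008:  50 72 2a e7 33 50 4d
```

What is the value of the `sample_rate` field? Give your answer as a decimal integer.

`sample_rate` follows `n_records` (2 B), `type` (1 B), `crc` (8 B), so it starts at offset 2 + 1 + 8 = 11 and occupies 4 bytes.
Bytes at offsets 11..14: E7 33 50 4D.
Big-endian: lowest address holds the most-significant byte.
The bytes are already most-significant first: 0xE733504D.
Top bit is set, so as a signed 32-bit value this is 0xE733504D − 2^32 = -416067507.

-416067507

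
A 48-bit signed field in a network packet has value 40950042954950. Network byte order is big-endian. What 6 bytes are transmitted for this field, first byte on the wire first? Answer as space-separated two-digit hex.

25 3E 6C C3 8C C6

40950042954950 in hexadecimal, padded to 48 bits, is 0x253E6CC38CC6.
Split into bytes (most-significant first): 25 3E 6C C3 8C C6.
In big-endian order the high byte comes first in memory.
So the memory order matches the most-significant-first order: 25 3E 6C C3 8C C6.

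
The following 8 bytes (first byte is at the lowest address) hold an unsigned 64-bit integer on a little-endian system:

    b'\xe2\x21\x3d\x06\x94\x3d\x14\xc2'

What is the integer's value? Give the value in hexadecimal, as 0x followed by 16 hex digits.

0xC2143D94063D21E2

In little-endian order the low byte comes first in memory.
Reassemble most-significant byte first: C2 14 3D 94 06 3D 21 E2 → 0xC2143D94063D21E2.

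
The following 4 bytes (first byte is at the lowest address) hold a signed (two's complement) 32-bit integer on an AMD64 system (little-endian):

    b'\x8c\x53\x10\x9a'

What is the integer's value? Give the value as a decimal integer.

-1710206068

In little-endian order the low byte comes first in memory.
Reassemble most-significant byte first: 9A 10 53 8C → 0x9A10538C.
Top bit is set, so as a signed 32-bit value this is 0x9A10538C − 2^32 = -1710206068.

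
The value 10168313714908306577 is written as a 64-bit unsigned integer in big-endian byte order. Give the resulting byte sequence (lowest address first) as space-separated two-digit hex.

8D 1D 1B 73 1D D7 9C 91

10168313714908306577 in hexadecimal, padded to 64 bits, is 0x8D1D1B731DD79C91.
Split into bytes (most-significant first): 8D 1D 1B 73 1D D7 9C 91.
Big-endian stores the most-significant byte at the lowest address.
So the memory order matches the most-significant-first order: 8D 1D 1B 73 1D D7 9C 91.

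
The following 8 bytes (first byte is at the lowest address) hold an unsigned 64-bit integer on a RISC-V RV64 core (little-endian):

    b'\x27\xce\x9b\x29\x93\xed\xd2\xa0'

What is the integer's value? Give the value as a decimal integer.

11588586007491759655

Little-endian stores the least-significant byte at the lowest address.
Reassemble most-significant byte first: A0 D2 ED 93 29 9B CE 27 → 0xA0D2ED93299BCE27.
0xA0D2ED93299BCE27 = 11588586007491759655.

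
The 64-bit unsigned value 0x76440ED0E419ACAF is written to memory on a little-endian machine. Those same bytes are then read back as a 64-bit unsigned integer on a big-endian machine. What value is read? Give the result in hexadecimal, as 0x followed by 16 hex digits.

Stored little-endian, the bytes at ascending addresses are AF AC 19 E4 D0 0E 44 76.
Read back as big-endian, the last byte is least significant, giving 0xAFAC19E4D00E4476.

0xAFAC19E4D00E4476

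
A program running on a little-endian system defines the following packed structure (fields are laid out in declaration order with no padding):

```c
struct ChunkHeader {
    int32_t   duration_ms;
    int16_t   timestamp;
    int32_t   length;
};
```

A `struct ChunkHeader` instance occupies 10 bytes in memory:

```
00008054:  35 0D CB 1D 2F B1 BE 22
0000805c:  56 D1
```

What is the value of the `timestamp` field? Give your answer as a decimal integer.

-20177

`timestamp` follows `duration_ms` (4 bytes), so it starts at byte offset 4 and occupies 2 bytes.
Bytes at offsets 4..5: 2F B1.
In little-endian order the low byte comes first in memory.
Reassemble most-significant byte first: B1 2F → 0xB12F.
Top bit is set, so as a signed 16-bit value this is 0xB12F − 2^16 = -20177.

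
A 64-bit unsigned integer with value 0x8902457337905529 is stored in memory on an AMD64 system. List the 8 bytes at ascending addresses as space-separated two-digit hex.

Split into bytes (most-significant first): 89 02 45 73 37 90 55 29.
In little-endian order the low byte comes first in memory.
So at ascending addresses the bytes are 29 55 90 37 73 45 02 89.

29 55 90 37 73 45 02 89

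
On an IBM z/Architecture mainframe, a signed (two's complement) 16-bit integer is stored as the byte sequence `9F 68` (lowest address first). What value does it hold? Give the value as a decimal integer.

-24728

Big-endian stores the most-significant byte at the lowest address.
The bytes are already most-significant first: 0x9F68.
Top bit is set, so as a signed 16-bit value this is 0x9F68 − 2^16 = -24728.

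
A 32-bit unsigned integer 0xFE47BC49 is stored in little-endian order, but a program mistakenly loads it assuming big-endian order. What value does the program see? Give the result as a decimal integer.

Stored little-endian, the bytes at ascending addresses are 49 BC 47 FE.
Read back as big-endian, the last byte is least significant, giving 0x49BC47FE.
0x49BC47FE = 1237075966.

1237075966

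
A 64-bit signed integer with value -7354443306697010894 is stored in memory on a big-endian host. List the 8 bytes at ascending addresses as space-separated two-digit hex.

99 EF C4 C7 2F 93 51 32

Two's complement of -7354443306697010894 in 64 bits: 7354443306697010894 = 0x66103B38D06CAECE; invert → 0x99EFC4C72F935131; add 1 → 0x99EFC4C72F935132.
Split into bytes (most-significant first): 99 EF C4 C7 2F 93 51 32.
Big-endian stores the most-significant byte at the lowest address.
So the memory order matches the most-significant-first order: 99 EF C4 C7 2F 93 51 32.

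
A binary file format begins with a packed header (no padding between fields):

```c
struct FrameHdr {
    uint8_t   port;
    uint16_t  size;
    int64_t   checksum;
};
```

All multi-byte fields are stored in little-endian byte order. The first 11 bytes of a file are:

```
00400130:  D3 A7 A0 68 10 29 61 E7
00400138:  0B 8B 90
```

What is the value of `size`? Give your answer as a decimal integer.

`size` follows `port` (1 byte), so it starts at byte offset 1 and occupies 2 bytes.
Bytes at offsets 1..2: A7 A0.
Little-endian stores the least-significant byte at the lowest address.
Reassemble most-significant byte first: A0 A7 → 0xA0A7.
0xA0A7 = 41127.

41127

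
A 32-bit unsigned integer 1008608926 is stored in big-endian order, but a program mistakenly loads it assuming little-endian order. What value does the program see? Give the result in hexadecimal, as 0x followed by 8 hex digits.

1008608926 in 32-bit hexadecimal is 0x3C1E269E.
Stored big-endian, the bytes at ascending addresses are 3C 1E 26 9E.
Read back as little-endian, the first byte is least significant, giving 0x9E261E3C.

0x9E261E3C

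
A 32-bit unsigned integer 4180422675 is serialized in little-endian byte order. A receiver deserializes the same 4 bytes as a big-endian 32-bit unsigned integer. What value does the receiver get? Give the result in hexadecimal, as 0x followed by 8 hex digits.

0x13302CF9

4180422675 in 32-bit hexadecimal is 0xF92C3013.
Stored little-endian, the bytes at ascending addresses are 13 30 2C F9.
Read back as big-endian, the last byte is least significant, giving 0x13302CF9.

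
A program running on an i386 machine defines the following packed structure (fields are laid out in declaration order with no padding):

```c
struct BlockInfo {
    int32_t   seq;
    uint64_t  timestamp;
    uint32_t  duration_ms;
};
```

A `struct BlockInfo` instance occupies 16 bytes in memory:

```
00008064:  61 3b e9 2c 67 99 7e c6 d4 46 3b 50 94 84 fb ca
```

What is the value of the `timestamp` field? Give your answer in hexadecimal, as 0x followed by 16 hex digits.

0x503B46D4C67E9967

`timestamp` follows `seq` (4 bytes), so it starts at byte offset 4 and occupies 8 bytes.
Bytes at offsets 4..11: 67 99 7E C6 D4 46 3B 50.
In little-endian order the low byte comes first in memory.
Reassemble most-significant byte first: 50 3B 46 D4 C6 7E 99 67 → 0x503B46D4C67E9967.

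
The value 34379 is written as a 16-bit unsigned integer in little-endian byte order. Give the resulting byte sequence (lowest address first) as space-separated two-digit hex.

4B 86

34379 in hexadecimal, padded to 16 bits, is 0x864B.
Split into bytes (most-significant first): 86 4B.
In little-endian order the low byte comes first in memory.
So at ascending addresses the bytes are 4B 86.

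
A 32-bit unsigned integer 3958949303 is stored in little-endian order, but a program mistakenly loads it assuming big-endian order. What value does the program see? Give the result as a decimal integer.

3958949303 in 32-bit hexadecimal is 0xEBF8C5B7.
Stored little-endian, the bytes at ascending addresses are B7 C5 F8 EB.
Read back as big-endian, the last byte is least significant, giving 0xB7C5F8EB.
0xB7C5F8EB = 3083204843.

3083204843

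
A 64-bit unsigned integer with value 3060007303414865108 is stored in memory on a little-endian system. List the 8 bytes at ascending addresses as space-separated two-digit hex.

3060007303414865108 in hexadecimal, padded to 64 bits, is 0x2A77546E0A24DCD4.
Split into bytes (most-significant first): 2A 77 54 6E 0A 24 DC D4.
Little-endian stores the least-significant byte at the lowest address.
So at ascending addresses the bytes are D4 DC 24 0A 6E 54 77 2A.

D4 DC 24 0A 6E 54 77 2A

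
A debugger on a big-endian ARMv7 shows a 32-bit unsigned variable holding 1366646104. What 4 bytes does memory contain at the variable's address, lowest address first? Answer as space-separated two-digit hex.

1366646104 in hexadecimal, padded to 32 bits, is 0x51755D58.
Split into bytes (most-significant first): 51 75 5D 58.
Big-endian stores the most-significant byte at the lowest address.
So the memory order matches the most-significant-first order: 51 75 5D 58.

51 75 5D 58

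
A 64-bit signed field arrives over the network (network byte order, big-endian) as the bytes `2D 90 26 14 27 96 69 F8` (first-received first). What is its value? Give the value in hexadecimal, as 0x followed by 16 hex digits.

0x2D902614279669F8

Big-endian: lowest address holds the most-significant byte.
The bytes are already most-significant first: 0x2D902614279669F8.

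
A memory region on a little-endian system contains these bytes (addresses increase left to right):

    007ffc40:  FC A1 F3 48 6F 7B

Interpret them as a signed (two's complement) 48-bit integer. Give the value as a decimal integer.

135717895512572

Little-endian: lowest address holds the least-significant byte.
Reassemble most-significant byte first: 7B 6F 48 F3 A1 FC → 0x7B6F48F3A1FC.
0x7B6F48F3A1FC = 135717895512572.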